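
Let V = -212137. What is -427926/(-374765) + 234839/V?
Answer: 2769500027/79501522805 ≈ 0.034836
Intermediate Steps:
-427926/(-374765) + 234839/V = -427926/(-374765) + 234839/(-212137) = -427926*(-1/374765) + 234839*(-1/212137) = 427926/374765 - 234839/212137 = 2769500027/79501522805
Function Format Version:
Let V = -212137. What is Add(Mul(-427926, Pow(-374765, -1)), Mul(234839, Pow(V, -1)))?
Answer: Rational(2769500027, 79501522805) ≈ 0.034836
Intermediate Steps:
Add(Mul(-427926, Pow(-374765, -1)), Mul(234839, Pow(V, -1))) = Add(Mul(-427926, Pow(-374765, -1)), Mul(234839, Pow(-212137, -1))) = Add(Mul(-427926, Rational(-1, 374765)), Mul(234839, Rational(-1, 212137))) = Add(Rational(427926, 374765), Rational(-234839, 212137)) = Rational(2769500027, 79501522805)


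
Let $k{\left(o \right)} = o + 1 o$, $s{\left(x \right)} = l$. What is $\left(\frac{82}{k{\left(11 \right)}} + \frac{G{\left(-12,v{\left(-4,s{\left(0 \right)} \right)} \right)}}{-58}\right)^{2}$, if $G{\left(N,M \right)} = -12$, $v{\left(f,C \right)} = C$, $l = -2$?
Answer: $\frac{1575025}{101761} \approx 15.478$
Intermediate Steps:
$s{\left(x \right)} = -2$
$k{\left(o \right)} = 2 o$ ($k{\left(o \right)} = o + o = 2 o$)
$\left(\frac{82}{k{\left(11 \right)}} + \frac{G{\left(-12,v{\left(-4,s{\left(0 \right)} \right)} \right)}}{-58}\right)^{2} = \left(\frac{82}{2 \cdot 11} - \frac{12}{-58}\right)^{2} = \left(\frac{82}{22} - - \frac{6}{29}\right)^{2} = \left(82 \cdot \frac{1}{22} + \frac{6}{29}\right)^{2} = \left(\frac{41}{11} + \frac{6}{29}\right)^{2} = \left(\frac{1255}{319}\right)^{2} = \frac{1575025}{101761}$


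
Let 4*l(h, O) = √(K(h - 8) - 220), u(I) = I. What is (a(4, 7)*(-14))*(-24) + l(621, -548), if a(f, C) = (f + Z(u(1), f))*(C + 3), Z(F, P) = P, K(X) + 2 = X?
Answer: 26880 + √391/4 ≈ 26885.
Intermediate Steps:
K(X) = -2 + X
a(f, C) = 2*f*(3 + C) (a(f, C) = (f + f)*(C + 3) = (2*f)*(3 + C) = 2*f*(3 + C))
l(h, O) = √(-230 + h)/4 (l(h, O) = √((-2 + (h - 8)) - 220)/4 = √((-2 + (-8 + h)) - 220)/4 = √((-10 + h) - 220)/4 = √(-230 + h)/4)
(a(4, 7)*(-14))*(-24) + l(621, -548) = ((2*4*(3 + 7))*(-14))*(-24) + √(-230 + 621)/4 = ((2*4*10)*(-14))*(-24) + √391/4 = (80*(-14))*(-24) + √391/4 = -1120*(-24) + √391/4 = 26880 + √391/4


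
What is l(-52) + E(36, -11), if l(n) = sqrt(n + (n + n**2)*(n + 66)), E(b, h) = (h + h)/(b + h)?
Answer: -22/25 + 2*sqrt(9269) ≈ 191.67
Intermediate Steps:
E(b, h) = 2*h/(b + h) (E(b, h) = (2*h)/(b + h) = 2*h/(b + h))
l(n) = sqrt(n + (66 + n)*(n + n**2)) (l(n) = sqrt(n + (n + n**2)*(66 + n)) = sqrt(n + (66 + n)*(n + n**2)))
l(-52) + E(36, -11) = sqrt(-52*(67 + (-52)**2 + 67*(-52))) + 2*(-11)/(36 - 11) = sqrt(-52*(67 + 2704 - 3484)) + 2*(-11)/25 = sqrt(-52*(-713)) + 2*(-11)*(1/25) = sqrt(37076) - 22/25 = 2*sqrt(9269) - 22/25 = -22/25 + 2*sqrt(9269)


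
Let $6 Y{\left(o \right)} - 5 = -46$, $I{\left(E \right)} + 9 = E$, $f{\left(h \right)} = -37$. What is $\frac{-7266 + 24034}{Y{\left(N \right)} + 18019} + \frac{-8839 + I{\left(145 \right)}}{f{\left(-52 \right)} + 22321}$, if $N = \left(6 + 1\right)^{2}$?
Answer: $\frac{144598817}{267588748} \approx 0.54038$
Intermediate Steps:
$N = 49$ ($N = 7^{2} = 49$)
$I{\left(E \right)} = -9 + E$
$Y{\left(o \right)} = - \frac{41}{6}$ ($Y{\left(o \right)} = \frac{5}{6} + \frac{1}{6} \left(-46\right) = \frac{5}{6} - \frac{23}{3} = - \frac{41}{6}$)
$\frac{-7266 + 24034}{Y{\left(N \right)} + 18019} + \frac{-8839 + I{\left(145 \right)}}{f{\left(-52 \right)} + 22321} = \frac{-7266 + 24034}{- \frac{41}{6} + 18019} + \frac{-8839 + \left(-9 + 145\right)}{-37 + 22321} = \frac{16768}{\frac{108073}{6}} + \frac{-8839 + 136}{22284} = 16768 \cdot \frac{6}{108073} - \frac{967}{2476} = \frac{100608}{108073} - \frac{967}{2476} = \frac{144598817}{267588748}$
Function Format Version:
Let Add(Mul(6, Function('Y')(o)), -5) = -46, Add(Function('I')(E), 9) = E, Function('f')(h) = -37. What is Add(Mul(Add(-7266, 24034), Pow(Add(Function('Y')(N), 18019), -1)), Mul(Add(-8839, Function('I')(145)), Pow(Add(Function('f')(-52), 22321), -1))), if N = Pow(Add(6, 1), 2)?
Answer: Rational(144598817, 267588748) ≈ 0.54038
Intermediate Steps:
N = 49 (N = Pow(7, 2) = 49)
Function('I')(E) = Add(-9, E)
Function('Y')(o) = Rational(-41, 6) (Function('Y')(o) = Add(Rational(5, 6), Mul(Rational(1, 6), -46)) = Add(Rational(5, 6), Rational(-23, 3)) = Rational(-41, 6))
Add(Mul(Add(-7266, 24034), Pow(Add(Function('Y')(N), 18019), -1)), Mul(Add(-8839, Function('I')(145)), Pow(Add(Function('f')(-52), 22321), -1))) = Add(Mul(Add(-7266, 24034), Pow(Add(Rational(-41, 6), 18019), -1)), Mul(Add(-8839, Add(-9, 145)), Pow(Add(-37, 22321), -1))) = Add(Mul(16768, Pow(Rational(108073, 6), -1)), Mul(Add(-8839, 136), Pow(22284, -1))) = Add(Mul(16768, Rational(6, 108073)), Mul(-8703, Rational(1, 22284))) = Add(Rational(100608, 108073), Rational(-967, 2476)) = Rational(144598817, 267588748)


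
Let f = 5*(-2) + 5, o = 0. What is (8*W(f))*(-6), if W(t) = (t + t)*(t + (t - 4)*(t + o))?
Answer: 19200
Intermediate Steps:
f = -5 (f = -10 + 5 = -5)
W(t) = 2*t*(t + t*(-4 + t)) (W(t) = (t + t)*(t + (t - 4)*(t + 0)) = (2*t)*(t + (-4 + t)*t) = (2*t)*(t + t*(-4 + t)) = 2*t*(t + t*(-4 + t)))
(8*W(f))*(-6) = (8*(2*(-5)**2*(-3 - 5)))*(-6) = (8*(2*25*(-8)))*(-6) = (8*(-400))*(-6) = -3200*(-6) = 19200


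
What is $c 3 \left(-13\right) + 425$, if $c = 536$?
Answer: $-20479$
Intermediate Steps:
$c 3 \left(-13\right) + 425 = 536 \cdot 3 \left(-13\right) + 425 = 536 \left(-39\right) + 425 = -20904 + 425 = -20479$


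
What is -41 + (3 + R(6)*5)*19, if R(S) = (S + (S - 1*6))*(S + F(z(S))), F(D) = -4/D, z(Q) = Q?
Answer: 3056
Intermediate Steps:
R(S) = (-6 + 2*S)*(S - 4/S) (R(S) = (S + (S - 1*6))*(S - 4/S) = (S + (S - 6))*(S - 4/S) = (S + (-6 + S))*(S - 4/S) = (-6 + 2*S)*(S - 4/S))
-41 + (3 + R(6)*5)*19 = -41 + (3 + (-8 - 6*6 + 2*6**2 + 24/6)*5)*19 = -41 + (3 + (-8 - 36 + 2*36 + 24*(1/6))*5)*19 = -41 + (3 + (-8 - 36 + 72 + 4)*5)*19 = -41 + (3 + 32*5)*19 = -41 + (3 + 160)*19 = -41 + 163*19 = -41 + 3097 = 3056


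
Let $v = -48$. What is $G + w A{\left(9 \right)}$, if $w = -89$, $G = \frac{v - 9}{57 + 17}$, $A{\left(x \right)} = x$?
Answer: $- \frac{59331}{74} \approx -801.77$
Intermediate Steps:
$G = - \frac{57}{74}$ ($G = \frac{-48 - 9}{57 + 17} = - \frac{57}{74} \approx -0.77027$)
$G + w A{\left(9 \right)} = - \frac{57}{74} - 801 = - \frac{59331}{74}$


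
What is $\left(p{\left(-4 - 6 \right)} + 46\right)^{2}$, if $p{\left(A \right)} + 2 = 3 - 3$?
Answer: $1936$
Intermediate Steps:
$p{\left(A \right)} = -2$ ($p{\left(A \right)} = -2 + \left(3 - 3\right) = -2 + 0 = -2$)
$\left(p{\left(-4 - 6 \right)} + 46\right)^{2} = \left(-2 + 46\right)^{2} = 44^{2} = 1936$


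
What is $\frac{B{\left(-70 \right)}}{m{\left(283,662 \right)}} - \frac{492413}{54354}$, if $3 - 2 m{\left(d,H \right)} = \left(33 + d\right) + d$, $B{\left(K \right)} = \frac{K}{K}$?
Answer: $- \frac{36698357}{4049373} \approx -9.0627$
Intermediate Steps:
$B{\left(K \right)} = 1$
$m{\left(d,H \right)} = -15 - d$ ($m{\left(d,H \right)} = \frac{3}{2} - \frac{\left(33 + d\right) + d}{2} = \frac{3}{2} - \frac{33 + 2 d}{2} = \frac{3}{2} - \left(\frac{33}{2} + d\right) = -15 - d$)
$\frac{B{\left(-70 \right)}}{m{\left(283,662 \right)}} - \frac{492413}{54354} = 1 \frac{1}{-15 - 283} - \frac{492413}{54354} = 1 \frac{1}{-298} - \frac{492413}{54354} = 1 \left(- \frac{1}{298}\right) - \frac{492413}{54354} = - \frac{1}{298} - \frac{492413}{54354} = - \frac{36698357}{4049373}$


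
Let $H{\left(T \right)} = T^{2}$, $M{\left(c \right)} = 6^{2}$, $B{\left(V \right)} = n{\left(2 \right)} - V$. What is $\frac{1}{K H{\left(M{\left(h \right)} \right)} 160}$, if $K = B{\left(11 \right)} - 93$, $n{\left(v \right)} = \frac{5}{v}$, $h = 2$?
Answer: $- \frac{1}{21047040} \approx -4.7513 \cdot 10^{-8}$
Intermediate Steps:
$B{\left(V \right)} = \frac{5}{2} - V$
$M{\left(c \right)} = 36$
$K = - \frac{203}{2}$ ($K = \left(\frac{5}{2} - 11\right) - 93 = - \frac{17}{2} - 93 = - \frac{203}{2} \approx -101.5$)
$\frac{1}{K H{\left(M{\left(h \right)} \right)} 160} = \frac{1}{- \frac{203 \cdot 36^{2}}{2} \cdot 160} = \frac{1}{\left(- \frac{203}{2}\right) 1296 \cdot 160} = \frac{1}{\left(-131544\right) 160} = \frac{1}{-21047040} = - \frac{1}{21047040}$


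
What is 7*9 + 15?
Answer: 78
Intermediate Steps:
7*9 + 15 = 63 + 15 = 78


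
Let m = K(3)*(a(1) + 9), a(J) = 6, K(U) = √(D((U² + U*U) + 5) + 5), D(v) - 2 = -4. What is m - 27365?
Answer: -27365 + 15*√3 ≈ -27339.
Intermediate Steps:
D(v) = -2 (D(v) = 2 - 4 = -2)
K(U) = √3 (K(U) = √(-2 + 5) = √3)
m = 15*√3 (m = √3*(6 + 9) = √3*15 = 15*√3 ≈ 25.981)
m - 27365 = 15*√3 - 27365 = -27365 + 15*√3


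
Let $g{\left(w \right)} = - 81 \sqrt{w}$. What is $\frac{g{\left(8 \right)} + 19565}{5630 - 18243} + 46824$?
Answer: $\frac{590571547}{12613} + \frac{162 \sqrt{2}}{12613} \approx 46823.0$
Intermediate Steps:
$\frac{g{\left(8 \right)} + 19565}{5630 - 18243} + 46824 = \frac{- 81 \sqrt{8} + 19565}{5630 - 18243} + 46824 = \frac{- 81 \cdot 2 \sqrt{2} + 19565}{-12613} + 46824 = \left(- 162 \sqrt{2} + 19565\right) \left(- \frac{1}{12613}\right) + 46824 = \left(19565 - 162 \sqrt{2}\right) \left(- \frac{1}{12613}\right) + 46824 = \left(- \frac{19565}{12613} + \frac{162 \sqrt{2}}{12613}\right) + 46824 = \frac{590571547}{12613} + \frac{162 \sqrt{2}}{12613}$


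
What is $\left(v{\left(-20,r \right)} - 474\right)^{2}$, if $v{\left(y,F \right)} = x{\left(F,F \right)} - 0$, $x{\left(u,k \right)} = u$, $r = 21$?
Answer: $205209$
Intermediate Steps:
$v{\left(y,F \right)} = F$ ($v{\left(y,F \right)} = F - 0 = F + 0 = F$)
$\left(v{\left(-20,r \right)} - 474\right)^{2} = \left(21 - 474\right)^{2} = \left(-453\right)^{2} = 205209$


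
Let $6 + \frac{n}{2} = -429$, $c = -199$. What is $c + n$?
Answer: $-1069$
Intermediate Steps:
$n = -870$ ($n = -12 + 2 \left(-429\right) = -12 - 858 = -870$)
$c + n = -199 - 870 = -1069$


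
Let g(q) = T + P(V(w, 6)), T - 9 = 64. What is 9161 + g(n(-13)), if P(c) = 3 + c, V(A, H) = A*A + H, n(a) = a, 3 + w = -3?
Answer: 9279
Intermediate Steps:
w = -6 (w = -3 - 3 = -6)
T = 73 (T = 9 + 64 = 73)
V(A, H) = H + A² (V(A, H) = A² + H = H + A²)
g(q) = 118 (g(q) = 73 + (3 + (6 + (-6)²)) = 73 + (3 + (6 + 36)) = 73 + (3 + 42) = 73 + 45 = 118)
9161 + g(n(-13)) = 9161 + 118 = 9279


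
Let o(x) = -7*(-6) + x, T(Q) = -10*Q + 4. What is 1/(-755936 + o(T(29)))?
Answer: -1/756180 ≈ -1.3224e-6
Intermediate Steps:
T(Q) = 4 - 10*Q (T(Q) = -10*Q + 4 = 4 - 10*Q)
o(x) = 42 + x
1/(-755936 + o(T(29))) = 1/(-755936 + (42 + (4 - 10*29))) = 1/(-755936 + (42 + (4 - 290))) = 1/(-755936 + (42 - 286)) = 1/(-755936 - 244) = 1/(-756180) = -1/756180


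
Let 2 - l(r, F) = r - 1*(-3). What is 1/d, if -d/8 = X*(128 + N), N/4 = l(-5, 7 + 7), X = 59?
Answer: -1/67968 ≈ -1.4713e-5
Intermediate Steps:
l(r, F) = -1 - r (l(r, F) = 2 - (r - 1*(-3)) = 2 - (r + 3) = 2 - (3 + r) = 2 + (-3 - r) = -1 - r)
N = 16 (N = 4*(-1 - 1*(-5)) = 4*(-1 + 5) = 4*4 = 16)
d = -67968 (d = -472*(128 + 16) = -472*144 = -8*8496 = -67968)
1/d = 1/(-67968) = -1/67968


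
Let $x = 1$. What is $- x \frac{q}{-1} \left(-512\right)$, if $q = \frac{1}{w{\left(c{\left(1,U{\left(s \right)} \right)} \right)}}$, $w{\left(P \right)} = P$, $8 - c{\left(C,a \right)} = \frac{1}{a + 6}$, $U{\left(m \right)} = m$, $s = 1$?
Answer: $- \frac{3584}{55} \approx -65.164$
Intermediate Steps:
$c{\left(C,a \right)} = 8 - \frac{1}{6 + a}$ ($c{\left(C,a \right)} = 8 - \frac{1}{a + 6} = 8 - \frac{1}{6 + a}$)
$q = \frac{7}{55}$ ($q = \frac{1}{\frac{1}{6 + 1} \left(47 + 8 \cdot 1\right)} = \frac{1}{\frac{1}{7} \left(47 + 8\right)} = \frac{1}{\frac{1}{7} \cdot 55} = \frac{1}{\frac{55}{7}} = \frac{7}{55} \approx 0.12727$)
$- x \frac{q}{-1} \left(-512\right) = \left(-1\right) 1 \frac{7}{55 \left(-1\right)} \left(-512\right) = - \frac{7 \left(-1\right)}{55} \left(-512\right) = \left(-1\right) \left(- \frac{7}{55}\right) \left(-512\right) = \frac{7}{55} \left(-512\right) = - \frac{3584}{55}$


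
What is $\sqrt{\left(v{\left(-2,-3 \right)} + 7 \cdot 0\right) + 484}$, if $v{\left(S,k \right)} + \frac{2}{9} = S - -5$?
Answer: $\frac{\sqrt{4381}}{3} \approx 22.063$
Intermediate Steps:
$v{\left(S,k \right)} = \frac{43}{9} + S$ ($v{\left(S,k \right)} = - \frac{2}{9} + \left(S - -5\right) = - \frac{2}{9} + \left(S + 5\right) = - \frac{2}{9} + \left(5 + S\right) = \frac{43}{9} + S$)
$\sqrt{\left(v{\left(-2,-3 \right)} + 7 \cdot 0\right) + 484} = \sqrt{\left(\left(\frac{43}{9} - 2\right) + 7 \cdot 0\right) + 484} = \sqrt{\left(\frac{25}{9} + 0\right) + 484} = \sqrt{\frac{25}{9} + 484} = \sqrt{\frac{4381}{9}} = \frac{\sqrt{4381}}{3}$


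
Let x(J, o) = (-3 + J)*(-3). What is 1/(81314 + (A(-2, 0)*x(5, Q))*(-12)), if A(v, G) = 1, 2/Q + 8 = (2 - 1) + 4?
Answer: 1/81386 ≈ 1.2287e-5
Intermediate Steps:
Q = -⅔ (Q = 2/(-8 + ((2 - 1) + 4)) = 2/(-8 + (1 + 4)) = 2/(-8 + 5) = 2/(-3) = 2*(-⅓) = -⅔ ≈ -0.66667)
x(J, o) = 9 - 3*J
1/(81314 + (A(-2, 0)*x(5, Q))*(-12)) = 1/(81314 + (1*(9 - 3*5))*(-12)) = 1/(81314 + (1*(9 - 15))*(-12)) = 1/(81314 + (1*(-6))*(-12)) = 1/(81314 - 6*(-12)) = 1/(81314 + 72) = 1/81386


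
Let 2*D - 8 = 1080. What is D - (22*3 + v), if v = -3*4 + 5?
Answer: 485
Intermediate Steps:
D = 544 (D = 4 + (½)*1080 = 4 + 540 = 544)
v = -7 (v = -12 + 5 = -7)
D - (22*3 + v) = 544 - (22*3 - 7) = 544 - (66 - 7) = 544 - 1*59 = 544 - 59 = 485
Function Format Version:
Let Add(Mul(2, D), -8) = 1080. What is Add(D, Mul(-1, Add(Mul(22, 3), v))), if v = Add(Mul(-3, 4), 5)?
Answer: 485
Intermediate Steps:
D = 544 (D = Add(4, Mul(Rational(1, 2), 1080)) = Add(4, 540) = 544)
v = -7 (v = Add(-12, 5) = -7)
Add(D, Mul(-1, Add(Mul(22, 3), v))) = Add(544, Mul(-1, Add(Mul(22, 3), -7))) = Add(544, Mul(-1, Add(66, -7))) = Add(544, Mul(-1, 59)) = Add(544, -59) = 485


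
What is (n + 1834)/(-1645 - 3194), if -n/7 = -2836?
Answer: -21686/4839 ≈ -4.4815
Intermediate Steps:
n = 19852 (n = -7*(-2836) = 19852)
(n + 1834)/(-1645 - 3194) = (19852 + 1834)/(-1645 - 3194) = 21686/(-4839) = 21686*(-1/4839) = -21686/4839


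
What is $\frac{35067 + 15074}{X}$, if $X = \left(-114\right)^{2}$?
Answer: $\frac{2639}{684} \approx 3.8582$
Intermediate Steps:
$X = 12996$
$\frac{35067 + 15074}{X} = \frac{35067 + 15074}{12996} = 50141 \cdot \frac{1}{12996} = \frac{2639}{684}$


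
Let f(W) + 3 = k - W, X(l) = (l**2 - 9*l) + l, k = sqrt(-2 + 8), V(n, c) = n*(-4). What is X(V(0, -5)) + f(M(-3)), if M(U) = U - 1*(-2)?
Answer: -2 + sqrt(6) ≈ 0.44949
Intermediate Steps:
V(n, c) = -4*n
M(U) = 2 + U (M(U) = U + 2 = 2 + U)
k = sqrt(6) ≈ 2.4495
X(l) = l**2 - 8*l
f(W) = -3 + sqrt(6) - W (f(W) = -3 + (sqrt(6) - W) = -3 + sqrt(6) - W)
X(V(0, -5)) + f(M(-3)) = (-4*0)*(-8 - 4*0) + (-3 + sqrt(6) - (2 - 3)) = 0*(-8 + 0) + (-3 + sqrt(6) - 1*(-1)) = 0*(-8) + (-3 + sqrt(6) + 1) = 0 + (-2 + sqrt(6)) = -2 + sqrt(6)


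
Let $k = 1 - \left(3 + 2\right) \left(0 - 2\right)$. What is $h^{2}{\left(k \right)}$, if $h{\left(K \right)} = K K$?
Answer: $14641$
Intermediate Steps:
$k = 11$ ($k = 1 - 5 \left(-2\right) = 1 - -10 = 1 + 10 = 11$)
$h{\left(K \right)} = K^{2}$
$h^{2}{\left(k \right)} = \left(11^{2}\right)^{2} = 121^{2} = 14641$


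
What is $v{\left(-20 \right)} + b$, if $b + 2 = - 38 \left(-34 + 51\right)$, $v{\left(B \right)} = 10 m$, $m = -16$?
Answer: $-808$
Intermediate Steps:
$v{\left(B \right)} = -160$ ($v{\left(B \right)} = 10 \left(-16\right) = -160$)
$b = -648$ ($b = -2 - 38 \left(-34 + 51\right) = -2 - 646 = -648$)
$v{\left(-20 \right)} + b = -160 - 648 = -808$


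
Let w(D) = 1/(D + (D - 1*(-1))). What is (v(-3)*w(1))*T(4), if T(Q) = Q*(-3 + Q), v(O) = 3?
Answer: 4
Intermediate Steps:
w(D) = 1/(1 + 2*D) (w(D) = 1/(D + (D + 1)) = 1/(D + (1 + D)) = 1/(1 + 2*D))
(v(-3)*w(1))*T(4) = (3/(1 + 2*1))*(4*(-3 + 4)) = (3/(1 + 2))*(4*1) = (3/3)*4 = (3*(⅓))*4 = 1*4 = 4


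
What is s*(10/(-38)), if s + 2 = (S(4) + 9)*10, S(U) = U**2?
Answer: -1240/19 ≈ -65.263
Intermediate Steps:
s = 248 (s = -2 + (4**2 + 9)*10 = -2 + (16 + 9)*10 = -2 + 25*10 = -2 + 250 = 248)
s*(10/(-38)) = 248*(10/(-38)) = 248*(10*(-1/38)) = 248*(-5/19) = -1240/19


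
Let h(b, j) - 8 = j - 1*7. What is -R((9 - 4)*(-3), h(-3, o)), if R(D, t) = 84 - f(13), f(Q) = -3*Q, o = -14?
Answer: -123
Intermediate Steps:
h(b, j) = 1 + j (h(b, j) = 8 + (j - 1*7) = 8 + (j - 7) = 8 + (-7 + j) = 1 + j)
R(D, t) = 123 (R(D, t) = 84 - (-3)*13 = 84 - 1*(-39) = 84 + 39 = 123)
-R((9 - 4)*(-3), h(-3, o)) = -1*123 = -123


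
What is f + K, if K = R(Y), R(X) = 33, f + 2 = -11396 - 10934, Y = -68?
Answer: -22299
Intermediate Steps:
f = -22332 (f = -2 + (-11396 - 10934) = -2 - 22330 = -22332)
K = 33
f + K = -22332 + 33 = -22299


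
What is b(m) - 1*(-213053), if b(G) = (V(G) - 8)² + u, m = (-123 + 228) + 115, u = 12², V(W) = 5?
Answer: 213206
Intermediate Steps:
u = 144
m = 220 (m = 105 + 115 = 220)
b(G) = 153 (b(G) = (5 - 8)² + 144 = (-3)² + 144 = 9 + 144 = 153)
b(m) - 1*(-213053) = 153 - 1*(-213053) = 153 + 213053 = 213206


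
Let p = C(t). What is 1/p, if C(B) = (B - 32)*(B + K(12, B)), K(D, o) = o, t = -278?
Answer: 1/172360 ≈ 5.8018e-6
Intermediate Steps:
C(B) = 2*B*(-32 + B) (C(B) = (B - 32)*(B + B) = (-32 + B)*(2*B) = 2*B*(-32 + B))
p = 172360 (p = 2*(-278)*(-32 - 278) = 2*(-278)*(-310) = 172360)
1/p = 1/172360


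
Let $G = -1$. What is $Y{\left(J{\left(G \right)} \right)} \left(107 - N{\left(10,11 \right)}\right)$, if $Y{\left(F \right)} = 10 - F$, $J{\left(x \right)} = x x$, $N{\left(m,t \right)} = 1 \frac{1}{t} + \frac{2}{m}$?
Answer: $\frac{52821}{55} \approx 960.38$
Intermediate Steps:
$N{\left(m,t \right)} = \frac{1}{t} + \frac{2}{m}$
$J{\left(x \right)} = x^{2}$
$Y{\left(J{\left(G \right)} \right)} \left(107 - N{\left(10,11 \right)}\right) = \left(10 - \left(-1\right)^{2}\right) \left(107 - \left(\frac{1}{11} + \frac{2}{10}\right)\right) = \left(10 - 1\right) \left(107 - \left(\frac{1}{11} + 2 \cdot \frac{1}{10}\right)\right) = \left(10 - 1\right) \left(107 - \left(\frac{1}{11} + \frac{1}{5}\right)\right) = 9 \left(107 - \frac{16}{55}\right) = 9 \cdot \frac{5869}{55} = \frac{52821}{55}$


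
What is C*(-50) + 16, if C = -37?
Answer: 1866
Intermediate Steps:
C*(-50) + 16 = -37*(-50) + 16 = 1850 + 16 = 1866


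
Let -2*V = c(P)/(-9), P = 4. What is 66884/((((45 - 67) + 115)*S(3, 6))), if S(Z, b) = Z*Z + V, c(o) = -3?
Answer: 133768/1643 ≈ 81.417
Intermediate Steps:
V = -⅙ (V = -(-3)/(2*(-9)) = -(-3)*(-1)/(2*9) = -½*⅓ = -⅙ ≈ -0.16667)
S(Z, b) = -⅙ + Z² (S(Z, b) = Z*Z - ⅙ = Z² - ⅙ = -⅙ + Z²)
66884/((((45 - 67) + 115)*S(3, 6))) = 66884/((((45 - 67) + 115)*(-⅙ + 3²))) = 66884/(((-22 + 115)*(-⅙ + 9))) = 66884/((93*(53/6))) = 66884/(1643/2) = 66884*(2/1643) = 133768/1643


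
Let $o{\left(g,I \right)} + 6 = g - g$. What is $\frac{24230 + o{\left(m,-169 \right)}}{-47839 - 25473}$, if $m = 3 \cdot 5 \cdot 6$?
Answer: $- \frac{757}{2291} \approx -0.33042$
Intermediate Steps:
$m = 90$ ($m = 15 \cdot 6 = 90$)
$o{\left(g,I \right)} = -6$ ($o{\left(g,I \right)} = -6 + \left(g - g\right) = -6 + 0 = -6$)
$\frac{24230 + o{\left(m,-169 \right)}}{-47839 - 25473} = \frac{24230 - 6}{-47839 - 25473} = \frac{24224}{-73312} = 24224 \left(- \frac{1}{73312}\right) = - \frac{757}{2291}$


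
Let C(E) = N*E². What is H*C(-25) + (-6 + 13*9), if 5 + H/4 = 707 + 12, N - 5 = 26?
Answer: 55335111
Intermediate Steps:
N = 31 (N = 5 + 26 = 31)
H = 2856 (H = -20 + 4*(707 + 12) = -20 + 4*719 = -20 + 2876 = 2856)
C(E) = 31*E²
H*C(-25) + (-6 + 13*9) = 2856*(31*(-25)²) + (-6 + 13*9) = 2856*(31*625) + (-6 + 117) = 2856*19375 + 111 = 55335000 + 111 = 55335111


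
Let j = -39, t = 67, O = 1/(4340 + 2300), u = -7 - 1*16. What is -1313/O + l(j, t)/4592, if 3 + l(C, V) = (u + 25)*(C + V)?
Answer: -40034525387/4592 ≈ -8.7183e+6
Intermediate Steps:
u = -23 (u = -7 - 16 = -23)
O = 1/6640 ≈ 0.00015060
l(C, V) = -3 + 2*C + 2*V (l(C, V) = -3 + (-23 + 25)*(C + V) = -3 + 2*(C + V) = -3 + (2*C + 2*V) = -3 + 2*C + 2*V)
-1313/O + l(j, t)/4592 = -1313/1/6640 + (-3 + 2*(-39) + 2*67)/4592 = -1313*6640 + (-3 - 78 + 134)*(1/4592) = -8718320 + 53*(1/4592) = -8718320 + 53/4592 = -40034525387/4592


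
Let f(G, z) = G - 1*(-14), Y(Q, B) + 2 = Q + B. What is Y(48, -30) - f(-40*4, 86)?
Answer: 162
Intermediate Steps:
Y(Q, B) = -2 + B + Q (Y(Q, B) = -2 + (Q + B) = -2 + (B + Q) = -2 + B + Q)
f(G, z) = 14 + G (f(G, z) = G + 14 = 14 + G)
Y(48, -30) - f(-40*4, 86) = (-2 - 30 + 48) - (14 - 40*4) = 16 - (14 - 160) = 16 - 1*(-146) = 16 + 146 = 162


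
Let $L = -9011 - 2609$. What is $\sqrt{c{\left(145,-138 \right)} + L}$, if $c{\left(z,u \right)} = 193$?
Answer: $i \sqrt{11427} \approx 106.9 i$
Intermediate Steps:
$L = -11620$
$\sqrt{c{\left(145,-138 \right)} + L} = \sqrt{193 - 11620} = \sqrt{-11427} = i \sqrt{11427}$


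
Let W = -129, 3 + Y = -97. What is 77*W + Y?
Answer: -10033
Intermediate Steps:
Y = -100 (Y = -3 - 97 = -100)
77*W + Y = 77*(-129) - 100 = -9933 - 100 = -10033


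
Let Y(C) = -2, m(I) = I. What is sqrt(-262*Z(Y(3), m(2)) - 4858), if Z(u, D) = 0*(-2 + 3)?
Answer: I*sqrt(4858) ≈ 69.699*I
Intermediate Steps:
Z(u, D) = 0 (Z(u, D) = 0*1 = 0)
sqrt(-262*Z(Y(3), m(2)) - 4858) = sqrt(-262*0 - 4858) = sqrt(0 - 4858) = sqrt(-4858) = I*sqrt(4858)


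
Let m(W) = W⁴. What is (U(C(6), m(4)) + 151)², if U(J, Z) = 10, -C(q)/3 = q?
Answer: 25921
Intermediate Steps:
C(q) = -3*q
(U(C(6), m(4)) + 151)² = (10 + 151)² = 161² = 25921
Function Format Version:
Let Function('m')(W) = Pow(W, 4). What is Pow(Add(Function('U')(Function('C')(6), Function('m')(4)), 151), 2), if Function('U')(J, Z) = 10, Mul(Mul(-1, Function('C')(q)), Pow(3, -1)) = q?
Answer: 25921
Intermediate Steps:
Function('C')(q) = Mul(-3, q)
Pow(Add(Function('U')(Function('C')(6), Function('m')(4)), 151), 2) = Pow(Add(10, 151), 2) = Pow(161, 2) = 25921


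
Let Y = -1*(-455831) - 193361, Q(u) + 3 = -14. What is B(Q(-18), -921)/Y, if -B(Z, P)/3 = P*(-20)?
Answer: -1842/8749 ≈ -0.21054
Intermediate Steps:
Q(u) = -17 (Q(u) = -3 - 14 = -17)
B(Z, P) = 60*P (B(Z, P) = -3*P*(-20) = -(-60)*P = 60*P)
Y = 262470 (Y = 455831 - 193361 = 262470)
B(Q(-18), -921)/Y = (60*(-921))/262470 = -55260*1/262470 = -1842/8749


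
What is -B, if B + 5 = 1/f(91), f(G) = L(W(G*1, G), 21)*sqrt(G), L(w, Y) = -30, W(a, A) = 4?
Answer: 5 + sqrt(91)/2730 ≈ 5.0035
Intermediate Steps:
f(G) = -30*sqrt(G)
B = -5 - sqrt(91)/2730 (B = -5 + 1/(-30*sqrt(91)) = -5 - sqrt(91)/2730 ≈ -5.0035)
-B = -(-5 - sqrt(91)/2730) = 5 + sqrt(91)/2730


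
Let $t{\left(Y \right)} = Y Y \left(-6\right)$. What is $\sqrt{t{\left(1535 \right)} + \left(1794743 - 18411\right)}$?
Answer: $29 i \sqrt{14698} \approx 3515.8 i$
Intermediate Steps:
$t{\left(Y \right)} = - 6 Y^{2}$ ($t{\left(Y \right)} = Y^{2} \left(-6\right) = - 6 Y^{2}$)
$\sqrt{t{\left(1535 \right)} + \left(1794743 - 18411\right)} = \sqrt{- 6 \cdot 1535^{2} + \left(1794743 - 18411\right)} = \sqrt{\left(-6\right) 2356225 + 1776332} = \sqrt{-14137350 + 1776332} = \sqrt{-12361018} = 29 i \sqrt{14698}$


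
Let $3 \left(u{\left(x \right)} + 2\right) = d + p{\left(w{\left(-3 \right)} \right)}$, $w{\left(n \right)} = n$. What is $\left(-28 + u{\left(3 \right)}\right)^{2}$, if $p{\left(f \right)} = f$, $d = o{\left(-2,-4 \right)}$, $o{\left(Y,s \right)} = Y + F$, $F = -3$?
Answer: $\frac{9604}{9} \approx 1067.1$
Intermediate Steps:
$o{\left(Y,s \right)} = -3 + Y$ ($o{\left(Y,s \right)} = Y - 3 = -3 + Y$)
$d = -5$ ($d = -3 - 2 = -5$)
$u{\left(x \right)} = - \frac{14}{3}$ ($u{\left(x \right)} = -2 + \frac{-5 - 3}{3} = -2 + \frac{1}{3} \left(-8\right) = -2 - \frac{8}{3} = - \frac{14}{3}$)
$\left(-28 + u{\left(3 \right)}\right)^{2} = \left(-28 - \frac{14}{3}\right)^{2} = \left(- \frac{98}{3}\right)^{2} = \frac{9604}{9}$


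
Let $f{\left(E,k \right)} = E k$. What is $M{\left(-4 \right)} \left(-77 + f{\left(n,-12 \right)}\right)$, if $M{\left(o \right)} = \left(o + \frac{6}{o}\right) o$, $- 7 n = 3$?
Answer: $- \frac{11066}{7} \approx -1580.9$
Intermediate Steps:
$n = - \frac{3}{7}$ ($n = \left(- \frac{1}{7}\right) 3 = - \frac{3}{7} \approx -0.42857$)
$M{\left(o \right)} = o \left(o + \frac{6}{o}\right)$
$M{\left(-4 \right)} \left(-77 + f{\left(n,-12 \right)}\right) = \left(6 + \left(-4\right)^{2}\right) \left(-77 - - \frac{36}{7}\right) = \left(6 + 16\right) \left(-77 + \frac{36}{7}\right) = 22 \left(- \frac{503}{7}\right) = - \frac{11066}{7}$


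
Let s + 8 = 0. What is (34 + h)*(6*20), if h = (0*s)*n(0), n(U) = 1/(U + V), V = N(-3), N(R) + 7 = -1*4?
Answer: 4080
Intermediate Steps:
N(R) = -11 (N(R) = -7 - 1*4 = -7 - 4 = -11)
V = -11
s = -8 (s = -8 + 0 = -8)
n(U) = 1/(-11 + U) (n(U) = 1/(U - 11) = 1/(-11 + U))
h = 0 (h = (0*(-8))/(-11 + 0) = 0/(-11) = 0*(-1/11) = 0)
(34 + h)*(6*20) = (34 + 0)*(6*20) = 34*120 = 4080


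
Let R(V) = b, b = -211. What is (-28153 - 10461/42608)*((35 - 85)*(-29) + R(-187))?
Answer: -1486246767915/42608 ≈ -3.4882e+7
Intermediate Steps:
R(V) = -211
(-28153 - 10461/42608)*((35 - 85)*(-29) + R(-187)) = (-28153 - 10461/42608)*((35 - 85)*(-29) - 211) = (-28153 - 10461*1/42608)*(-50*(-29) - 211) = (-28153 - 10461/42608)*(1450 - 211) = -1199553485/42608*1239 = -1486246767915/42608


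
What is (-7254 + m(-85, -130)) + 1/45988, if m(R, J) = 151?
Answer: -326652763/45988 ≈ -7103.0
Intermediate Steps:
(-7254 + m(-85, -130)) + 1/45988 = (-7254 + 151) + 1/45988 = -7103 + 1/45988 = -326652763/45988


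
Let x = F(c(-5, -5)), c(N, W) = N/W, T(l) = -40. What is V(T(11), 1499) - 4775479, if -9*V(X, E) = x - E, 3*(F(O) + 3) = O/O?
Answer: -128933428/27 ≈ -4.7753e+6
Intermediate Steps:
F(O) = -8/3 (F(O) = -3 + (O/O)/3 = -3 + (⅓)*1 = -3 + ⅓ = -8/3)
x = -8/3 ≈ -2.6667
V(X, E) = 8/27 + E/9 (V(X, E) = -(-8/3 - E)/9 = 8/27 + E/9)
V(T(11), 1499) - 4775479 = (8/27 + (⅑)*1499) - 4775479 = (8/27 + 1499/9) - 4775479 = 4505/27 - 4775479 = -128933428/27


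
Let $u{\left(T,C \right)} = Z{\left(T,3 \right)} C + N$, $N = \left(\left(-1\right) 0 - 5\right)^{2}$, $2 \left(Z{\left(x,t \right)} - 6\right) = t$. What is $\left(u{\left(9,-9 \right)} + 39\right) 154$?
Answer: $-539$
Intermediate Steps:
$Z{\left(x,t \right)} = 6 + \frac{t}{2}$
$N = 25$ ($N = \left(0 - 5\right)^{2} = \left(-5\right)^{2} = 25$)
$u{\left(T,C \right)} = 25 + \frac{15 C}{2}$ ($u{\left(T,C \right)} = \left(6 + \frac{1}{2} \cdot 3\right) C + 25 = \left(6 + \frac{3}{2}\right) C + 25 = \frac{15 C}{2} + 25 = 25 + \frac{15 C}{2}$)
$\left(u{\left(9,-9 \right)} + 39\right) 154 = \left(\left(25 + \frac{15}{2} \left(-9\right)\right) + 39\right) 154 = \left(\left(25 - \frac{135}{2}\right) + 39\right) 154 = \left(- \frac{85}{2} + 39\right) 154 = \left(- \frac{7}{2}\right) 154 = -539$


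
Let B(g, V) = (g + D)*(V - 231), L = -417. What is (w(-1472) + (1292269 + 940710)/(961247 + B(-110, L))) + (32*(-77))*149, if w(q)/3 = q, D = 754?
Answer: -28871129163/77705 ≈ -3.7155e+5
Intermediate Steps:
w(q) = 3*q
B(g, V) = (-231 + V)*(754 + g) (B(g, V) = (g + 754)*(V - 231) = (754 + g)*(-231 + V) = (-231 + V)*(754 + g))
(w(-1472) + (1292269 + 940710)/(961247 + B(-110, L))) + (32*(-77))*149 = (3*(-1472) + (1292269 + 940710)/(961247 + (-174174 - 231*(-110) + 754*(-417) - 417*(-110)))) + (32*(-77))*149 = (-4416 + 2232979/(961247 + (-174174 + 25410 - 314418 + 45870))) - 2464*149 = (-4416 + 2232979/(961247 - 417312)) - 367136 = (-4416 + 2232979/543935) - 367136 = (-4416 + 2232979*(1/543935)) - 367136 = (-4416 + 318997/77705) - 367136 = -342826283/77705 - 367136 = -28871129163/77705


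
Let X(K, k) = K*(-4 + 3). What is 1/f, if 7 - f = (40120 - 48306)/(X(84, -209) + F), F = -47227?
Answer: 47311/322991 ≈ 0.14648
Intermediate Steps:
X(K, k) = -K (X(K, k) = K*(-1) = -K)
f = 322991/47311 (f = 7 - (40120 - 48306)/(-1*84 - 47227) = 7 - (-8186)/(-84 - 47227) = 7 - (-8186)/(-47311) = 7 - (-8186)*(-1)/47311 = 7 - 1*8186/47311 = 7 - 8186/47311 = 322991/47311 ≈ 6.8270)
1/f = 1/(322991/47311) = 47311/322991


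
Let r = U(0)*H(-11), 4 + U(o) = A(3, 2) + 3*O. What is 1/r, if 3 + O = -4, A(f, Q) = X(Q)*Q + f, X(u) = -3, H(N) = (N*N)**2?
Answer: -1/409948 ≈ -2.4393e-6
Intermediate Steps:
H(N) = N**4 (H(N) = (N**2)**2 = N**4)
A(f, Q) = f - 3*Q (A(f, Q) = -3*Q + f = f - 3*Q)
O = -7 (O = -3 - 4 = -7)
U(o) = -28 (U(o) = -4 + ((3 - 3*2) + 3*(-7)) = -4 + ((3 - 6) - 21) = -4 + (-3 - 21) = -4 - 24 = -28)
r = -409948 (r = -28*(-11)**4 = -28*14641 = -409948)
1/r = 1/(-409948) = -1/409948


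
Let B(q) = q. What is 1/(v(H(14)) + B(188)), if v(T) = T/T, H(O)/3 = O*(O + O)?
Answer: 1/189 ≈ 0.0052910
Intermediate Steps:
H(O) = 6*O² (H(O) = 3*(O*(O + O)) = 3*(O*(2*O)) = 3*(2*O²) = 6*O²)
v(T) = 1
1/(v(H(14)) + B(188)) = 1/(1 + 188) = 1/189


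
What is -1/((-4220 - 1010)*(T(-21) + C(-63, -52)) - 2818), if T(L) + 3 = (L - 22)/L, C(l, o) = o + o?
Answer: -21/11467742 ≈ -1.8312e-6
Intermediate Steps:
C(l, o) = 2*o
T(L) = -3 + (-22 + L)/L (T(L) = -3 + (L - 22)/L = -3 + (-22 + L)/L)
-1/((-4220 - 1010)*(T(-21) + C(-63, -52)) - 2818) = -1/((-4220 - 1010)*((-2 - 22/(-21)) + 2*(-52)) - 2818) = -1/(-5230*((-2 - 22*(-1/21)) - 104) - 2818) = -1/(-5230*((-2 + 22/21) - 104) - 2818) = -1/(-5230*(-20/21 - 104) - 2818) = -1/(-5230*(-2204/21) - 2818) = -1/(11526920/21 - 2818) = -1/11467742/21 = -1*21/11467742 = -21/11467742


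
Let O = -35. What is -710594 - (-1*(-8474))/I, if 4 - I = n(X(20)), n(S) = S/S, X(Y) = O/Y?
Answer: -2140256/3 ≈ -7.1342e+5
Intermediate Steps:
X(Y) = -35/Y
n(S) = 1
I = 3 (I = 4 - 1*1 = 4 - 1 = 3)
-710594 - (-1*(-8474))/I = -710594 - (-1*(-8474))/3 = -710594 - 8474/3 = -2140256/3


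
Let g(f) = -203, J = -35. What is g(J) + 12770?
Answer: 12567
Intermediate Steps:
g(J) + 12770 = -203 + 12770 = 12567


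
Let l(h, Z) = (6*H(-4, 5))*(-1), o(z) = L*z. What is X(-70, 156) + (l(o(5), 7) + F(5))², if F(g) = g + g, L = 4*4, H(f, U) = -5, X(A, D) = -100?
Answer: 1500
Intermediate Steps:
L = 16
o(z) = 16*z
F(g) = 2*g
l(h, Z) = 30 (l(h, Z) = (6*(-5))*(-1) = -30*(-1) = 30)
X(-70, 156) + (l(o(5), 7) + F(5))² = -100 + (30 + 2*5)² = -100 + (30 + 10)² = -100 + 40² = -100 + 1600 = 1500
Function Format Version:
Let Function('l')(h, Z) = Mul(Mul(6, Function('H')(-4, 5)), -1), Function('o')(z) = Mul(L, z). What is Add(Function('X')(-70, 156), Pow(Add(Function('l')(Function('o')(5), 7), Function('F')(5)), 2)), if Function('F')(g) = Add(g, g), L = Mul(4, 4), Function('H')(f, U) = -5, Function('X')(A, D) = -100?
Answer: 1500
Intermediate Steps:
L = 16
Function('o')(z) = Mul(16, z)
Function('F')(g) = Mul(2, g)
Function('l')(h, Z) = 30 (Function('l')(h, Z) = Mul(Mul(6, -5), -1) = Mul(-30, -1) = 30)
Add(Function('X')(-70, 156), Pow(Add(Function('l')(Function('o')(5), 7), Function('F')(5)), 2)) = Add(-100, Pow(Add(30, Mul(2, 5)), 2)) = Add(-100, Pow(Add(30, 10), 2)) = Add(-100, Pow(40, 2)) = Add(-100, 1600) = 1500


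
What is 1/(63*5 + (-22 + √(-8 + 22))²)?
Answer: 813/633865 + 44*√14/633865 ≈ 0.0015423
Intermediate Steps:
1/(63*5 + (-22 + √(-8 + 22))²) = 1/(315 + (-22 + √14)²)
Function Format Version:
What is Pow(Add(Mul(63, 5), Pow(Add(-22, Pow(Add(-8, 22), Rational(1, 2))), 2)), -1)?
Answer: Add(Rational(813, 633865), Mul(Rational(44, 633865), Pow(14, Rational(1, 2)))) ≈ 0.0015423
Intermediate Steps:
Pow(Add(Mul(63, 5), Pow(Add(-22, Pow(Add(-8, 22), Rational(1, 2))), 2)), -1) = Pow(Add(315, Pow(Add(-22, Pow(14, Rational(1, 2))), 2)), -1)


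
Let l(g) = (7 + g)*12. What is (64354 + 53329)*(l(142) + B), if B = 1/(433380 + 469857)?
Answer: 190056604207031/903237 ≈ 2.1042e+8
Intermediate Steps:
B = 1/903237 ≈ 1.1071e-6
l(g) = 84 + 12*g
(64354 + 53329)*(l(142) + B) = (64354 + 53329)*((84 + 12*142) + 1/903237) = 117683*((84 + 1704) + 1/903237) = 117683*(1788 + 1/903237) = 117683*(1614987757/903237) = 190056604207031/903237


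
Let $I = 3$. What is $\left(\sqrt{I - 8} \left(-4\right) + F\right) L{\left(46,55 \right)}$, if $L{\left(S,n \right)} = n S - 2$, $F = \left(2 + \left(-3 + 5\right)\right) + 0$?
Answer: $10112 - 10112 i \sqrt{5} \approx 10112.0 - 22611.0 i$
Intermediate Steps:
$F = 4$ ($F = \left(2 + 2\right) + 0 = 4 + 0 = 4$)
$L{\left(S,n \right)} = -2 + S n$ ($L{\left(S,n \right)} = S n - 2 = -2 + S n$)
$\left(\sqrt{I - 8} \left(-4\right) + F\right) L{\left(46,55 \right)} = \left(\sqrt{3 - 8} \left(-4\right) + 4\right) \left(-2 + 46 \cdot 55\right) = \left(\sqrt{-5} \left(-4\right) + 4\right) \left(-2 + 2530\right) = \left(i \sqrt{5} \left(-4\right) + 4\right) 2528 = \left(- 4 i \sqrt{5} + 4\right) 2528 = \left(4 - 4 i \sqrt{5}\right) 2528 = 10112 - 10112 i \sqrt{5}$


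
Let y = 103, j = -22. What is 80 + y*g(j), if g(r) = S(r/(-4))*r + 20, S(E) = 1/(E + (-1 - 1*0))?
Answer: 14728/9 ≈ 1636.4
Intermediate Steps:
S(E) = 1/(-1 + E) (S(E) = 1/(E + (-1 + 0)) = 1/(E - 1) = 1/(-1 + E))
g(r) = 20 + r/(-1 - r/4) (g(r) = r/(-1 + r/(-4)) + 20 = r/(-1 + r*(-¼)) + 20 = r/(-1 - r/4) + 20 = 20 + r/(-1 - r/4))
80 + y*g(j) = 80 + 103*(16*(5 - 22)/(4 - 22)) = 80 + 103*(16*(-17)/(-18)) = 80 + 103*(16*(-1/18)*(-17)) = 80 + 103*(136/9) = 80 + 14008/9 = 14728/9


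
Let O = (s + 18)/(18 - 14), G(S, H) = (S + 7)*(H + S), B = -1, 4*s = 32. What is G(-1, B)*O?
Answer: -78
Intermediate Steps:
s = 8 (s = (¼)*32 = 8)
G(S, H) = (7 + S)*(H + S)
O = 13/2 (O = (8 + 18)/(18 - 14) = 26/4 = 26*(¼) = 13/2 ≈ 6.5000)
G(-1, B)*O = ((-1)² + 7*(-1) + 7*(-1) - 1*(-1))*(13/2) = (1 - 7 - 7 + 1)*(13/2) = -12*13/2 = -78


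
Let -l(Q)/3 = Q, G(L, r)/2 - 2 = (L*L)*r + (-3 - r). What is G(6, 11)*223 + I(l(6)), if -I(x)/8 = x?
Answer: 171408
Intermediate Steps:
G(L, r) = -2 - 2*r + 2*r*L² (G(L, r) = 4 + 2*((L*L)*r + (-3 - r)) = 4 + 2*(L²*r + (-3 - r)) = 4 + 2*(r*L² + (-3 - r)) = 4 + 2*(-3 - r + r*L²) = 4 + (-6 - 2*r + 2*r*L²) = -2 - 2*r + 2*r*L²)
l(Q) = -3*Q
I(x) = -8*x
G(6, 11)*223 + I(l(6)) = (-2 - 2*11 + 2*11*6²)*223 - (-24)*6 = (-2 - 22 + 2*11*36)*223 - 8*(-18) = (-2 - 22 + 792)*223 + 144 = 768*223 + 144 = 171264 + 144 = 171408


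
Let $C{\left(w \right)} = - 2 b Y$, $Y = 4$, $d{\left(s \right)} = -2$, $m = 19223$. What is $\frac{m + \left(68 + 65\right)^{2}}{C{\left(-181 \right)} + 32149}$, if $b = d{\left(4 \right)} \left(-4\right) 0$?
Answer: $\frac{36912}{32149} \approx 1.1482$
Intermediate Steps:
$b = 0$ ($b = \left(-2\right) \left(-4\right) 0 = 8 \cdot 0 = 0$)
$C{\left(w \right)} = 0$ ($C{\left(w \right)} = \left(-2\right) 0 \cdot 4 = 0 \cdot 4 = 0$)
$\frac{m + \left(68 + 65\right)^{2}}{C{\left(-181 \right)} + 32149} = \frac{19223 + \left(68 + 65\right)^{2}}{0 + 32149} = \frac{19223 + 133^{2}}{32149} = \left(19223 + 17689\right) \frac{1}{32149} = 36912 \cdot \frac{1}{32149} = \frac{36912}{32149}$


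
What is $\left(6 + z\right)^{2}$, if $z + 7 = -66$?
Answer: $4489$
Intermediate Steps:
$z = -73$ ($z = -7 - 66 = -73$)
$\left(6 + z\right)^{2} = \left(6 - 73\right)^{2} = \left(-67\right)^{2} = 4489$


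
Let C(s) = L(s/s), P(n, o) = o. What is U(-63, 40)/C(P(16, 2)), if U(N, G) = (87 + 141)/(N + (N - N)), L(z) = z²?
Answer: -76/21 ≈ -3.6190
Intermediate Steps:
C(s) = 1 (C(s) = (s/s)² = 1² = 1)
U(N, G) = 228/N (U(N, G) = 228/(N + 0) = 228/N)
U(-63, 40)/C(P(16, 2)) = (228/(-63))/1 = (228*(-1/63))*1 = -76/21*1 = -76/21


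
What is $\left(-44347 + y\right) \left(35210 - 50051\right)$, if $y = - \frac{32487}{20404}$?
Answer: $\frac{13429452825675}{20404} \approx 6.5818 \cdot 10^{8}$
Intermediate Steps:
$y = - \frac{32487}{20404}$ ($y = \left(-32487\right) \frac{1}{20404} = - \frac{32487}{20404} \approx -1.5922$)
$\left(-44347 + y\right) \left(35210 - 50051\right) = \left(-44347 - \frac{32487}{20404}\right) \left(35210 - 50051\right) = \left(- \frac{904888675}{20404}\right) \left(-14841\right) = \frac{13429452825675}{20404}$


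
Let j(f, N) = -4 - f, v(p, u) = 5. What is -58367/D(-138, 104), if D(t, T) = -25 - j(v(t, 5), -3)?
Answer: 58367/16 ≈ 3647.9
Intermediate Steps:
D(t, T) = -16 (D(t, T) = -25 - (-4 - 1*5) = -25 - (-4 - 5) = -25 - 1*(-9) = -25 + 9 = -16)
-58367/D(-138, 104) = -58367/(-16) = -58367*(-1/16) = 58367/16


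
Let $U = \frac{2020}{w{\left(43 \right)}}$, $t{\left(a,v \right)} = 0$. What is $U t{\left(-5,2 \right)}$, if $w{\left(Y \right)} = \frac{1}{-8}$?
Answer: $0$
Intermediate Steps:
$w{\left(Y \right)} = - \frac{1}{8}$
$U = -16160$ ($U = \frac{2020}{- \frac{1}{8}} = 2020 \left(-8\right) = -16160$)
$U t{\left(-5,2 \right)} = \left(-16160\right) 0 = 0$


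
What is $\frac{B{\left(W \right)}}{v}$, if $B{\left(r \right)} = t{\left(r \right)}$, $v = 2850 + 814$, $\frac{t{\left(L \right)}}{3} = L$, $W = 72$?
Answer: $\frac{27}{458} \approx 0.058952$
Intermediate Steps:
$t{\left(L \right)} = 3 L$
$v = 3664$
$B{\left(r \right)} = 3 r$
$\frac{B{\left(W \right)}}{v} = \frac{3 \cdot 72}{3664} = 216 \cdot \frac{1}{3664} = \frac{27}{458}$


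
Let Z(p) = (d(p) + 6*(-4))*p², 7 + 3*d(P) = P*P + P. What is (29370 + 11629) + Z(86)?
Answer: 54875585/3 ≈ 1.8292e+7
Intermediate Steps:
d(P) = -7/3 + P/3 + P²/3 (d(P) = -7/3 + (P*P + P)/3 = -7/3 + (P² + P)/3 = -7/3 + (P + P²)/3 = -7/3 + (P/3 + P²/3) = -7/3 + P/3 + P²/3)
Z(p) = p²*(-79/3 + p/3 + p²/3) (Z(p) = ((-7/3 + p/3 + p²/3) + 6*(-4))*p² = ((-7/3 + p/3 + p²/3) - 24)*p² = (-79/3 + p/3 + p²/3)*p² = p²*(-79/3 + p/3 + p²/3))
(29370 + 11629) + Z(86) = (29370 + 11629) + (⅓)*86²*(-79 + 86 + 86²) = 40999 + (⅓)*7396*(-79 + 86 + 7396) = 40999 + (⅓)*7396*7403 = 40999 + 54752588/3 = 54875585/3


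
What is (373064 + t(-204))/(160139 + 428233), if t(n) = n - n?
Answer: 93266/147093 ≈ 0.63406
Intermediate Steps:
t(n) = 0
(373064 + t(-204))/(160139 + 428233) = (373064 + 0)/(160139 + 428233) = 373064/588372 = 373064*(1/588372) = 93266/147093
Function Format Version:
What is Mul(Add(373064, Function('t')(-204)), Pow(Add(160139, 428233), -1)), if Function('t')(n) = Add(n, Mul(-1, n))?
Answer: Rational(93266, 147093) ≈ 0.63406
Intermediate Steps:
Function('t')(n) = 0
Mul(Add(373064, Function('t')(-204)), Pow(Add(160139, 428233), -1)) = Mul(Add(373064, 0), Pow(Add(160139, 428233), -1)) = Mul(373064, Pow(588372, -1)) = Mul(373064, Rational(1, 588372)) = Rational(93266, 147093)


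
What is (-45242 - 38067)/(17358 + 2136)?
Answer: -83309/19494 ≈ -4.2736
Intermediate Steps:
(-45242 - 38067)/(17358 + 2136) = -83309/19494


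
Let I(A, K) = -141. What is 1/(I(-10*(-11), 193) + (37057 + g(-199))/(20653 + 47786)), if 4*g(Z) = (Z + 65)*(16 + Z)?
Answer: -136878/19213423 ≈ -0.0071241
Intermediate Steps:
g(Z) = (16 + Z)*(65 + Z)/4 (g(Z) = ((Z + 65)*(16 + Z))/4 = ((65 + Z)*(16 + Z))/4 = ((16 + Z)*(65 + Z))/4 = (16 + Z)*(65 + Z)/4)
1/(I(-10*(-11), 193) + (37057 + g(-199))/(20653 + 47786)) = 1/(-141 + (37057 + (260 + (1/4)*(-199)**2 + (81/4)*(-199)))/(20653 + 47786)) = 1/(-141 + (37057 + (260 + (1/4)*39601 - 16119/4))/68439) = 1/(-141 + (37057 + (260 + 39601/4 - 16119/4))*(1/68439)) = 1/(-141 + (37057 + 12261/2)*(1/68439)) = 1/(-141 + (86375/2)*(1/68439)) = 1/(-141 + 86375/136878) = 1/(-19213423/136878) = -136878/19213423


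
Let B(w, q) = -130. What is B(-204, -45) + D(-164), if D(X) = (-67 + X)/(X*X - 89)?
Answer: -316831/2437 ≈ -130.01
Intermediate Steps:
D(X) = (-67 + X)/(-89 + X²) (D(X) = (-67 + X)/(X² - 89) = (-67 + X)/(-89 + X²))
B(-204, -45) + D(-164) = -130 + (-67 - 164)/(-89 + (-164)²) = -130 - 231/(-89 + 26896) = -130 - 231/26807 = -130 + (1/26807)*(-231) = -130 - 21/2437 = -316831/2437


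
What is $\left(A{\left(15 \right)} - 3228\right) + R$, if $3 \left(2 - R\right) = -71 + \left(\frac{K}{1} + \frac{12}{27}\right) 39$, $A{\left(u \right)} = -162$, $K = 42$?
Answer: $- \frac{35245}{9} \approx -3916.1$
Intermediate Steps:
$R = - \frac{4735}{9}$ ($R = 2 - \frac{-71 + \left(\frac{42}{1} + \frac{12}{27}\right) 39}{3} = 2 - \frac{-71 + \left(42 \cdot 1 + 12 \cdot \frac{1}{27}\right) 39}{3} = 2 - \frac{-71 + \left(42 + \frac{4}{9}\right) 39}{3} = 2 - \frac{-71 + \frac{382}{9} \cdot 39}{3} = 2 - \frac{-71 + \frac{4966}{3}}{3} = 2 - \frac{4753}{9} = - \frac{4735}{9} \approx -526.11$)
$\left(A{\left(15 \right)} - 3228\right) + R = \left(-162 - 3228\right) - \frac{4735}{9} = -3390 - \frac{4735}{9} = - \frac{35245}{9}$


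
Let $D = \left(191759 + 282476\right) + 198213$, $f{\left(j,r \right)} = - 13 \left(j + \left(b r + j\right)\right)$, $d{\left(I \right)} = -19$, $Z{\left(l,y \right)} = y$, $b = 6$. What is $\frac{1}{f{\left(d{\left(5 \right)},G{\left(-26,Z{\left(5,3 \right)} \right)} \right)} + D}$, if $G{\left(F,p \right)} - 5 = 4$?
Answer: $\frac{1}{672240} \approx 1.4876 \cdot 10^{-6}$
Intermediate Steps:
$G{\left(F,p \right)} = 9$ ($G{\left(F,p \right)} = 5 + 4 = 9$)
$f{\left(j,r \right)} = - 78 r - 26 j$ ($f{\left(j,r \right)} = - 13 \left(j + \left(6 r + j\right)\right) = - 13 \left(j + \left(j + 6 r\right)\right) = - 13 \left(2 j + 6 r\right) = - 78 r - 26 j$)
$D = 672448$ ($D = 474235 + 198213 = 672448$)
$\frac{1}{f{\left(d{\left(5 \right)},G{\left(-26,Z{\left(5,3 \right)} \right)} \right)} + D} = \frac{1}{\left(\left(-78\right) 9 - -494\right) + 672448} = \frac{1}{\left(-702 + 494\right) + 672448} = \frac{1}{-208 + 672448} = \frac{1}{672240}$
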